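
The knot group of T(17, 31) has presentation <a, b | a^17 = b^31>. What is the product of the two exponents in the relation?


The relation is a^17 = b^31.
Product of exponents = 17 * 31
= 527

527


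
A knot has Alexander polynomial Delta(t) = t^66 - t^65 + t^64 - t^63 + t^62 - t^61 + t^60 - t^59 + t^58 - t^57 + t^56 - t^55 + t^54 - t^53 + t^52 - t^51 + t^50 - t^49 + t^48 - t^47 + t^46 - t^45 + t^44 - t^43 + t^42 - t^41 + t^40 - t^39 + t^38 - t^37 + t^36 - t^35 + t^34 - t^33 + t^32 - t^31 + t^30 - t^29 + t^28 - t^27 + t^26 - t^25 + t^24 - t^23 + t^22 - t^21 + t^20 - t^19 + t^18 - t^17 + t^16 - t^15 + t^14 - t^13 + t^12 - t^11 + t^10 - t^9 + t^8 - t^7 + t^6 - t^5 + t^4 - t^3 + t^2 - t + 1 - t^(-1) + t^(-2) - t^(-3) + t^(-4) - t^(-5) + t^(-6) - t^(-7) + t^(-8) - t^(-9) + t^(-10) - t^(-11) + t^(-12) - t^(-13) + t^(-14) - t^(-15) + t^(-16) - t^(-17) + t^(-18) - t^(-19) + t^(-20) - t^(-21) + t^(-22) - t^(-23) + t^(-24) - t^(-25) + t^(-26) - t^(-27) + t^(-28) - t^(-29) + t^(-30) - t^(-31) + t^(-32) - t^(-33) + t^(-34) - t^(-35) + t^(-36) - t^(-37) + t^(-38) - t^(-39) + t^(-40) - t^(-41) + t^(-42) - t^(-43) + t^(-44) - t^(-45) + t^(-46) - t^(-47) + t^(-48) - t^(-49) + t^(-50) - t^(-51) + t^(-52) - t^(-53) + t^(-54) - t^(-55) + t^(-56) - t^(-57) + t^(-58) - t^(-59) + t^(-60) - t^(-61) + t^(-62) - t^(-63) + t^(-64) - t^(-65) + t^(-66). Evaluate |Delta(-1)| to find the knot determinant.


Step 1: The polynomial has 133 terms with alternating signs, exponents from 66 down to -66.
Step 2: Substitute t = -1. The i-th term has coefficient (-1)^i and exponent (m-i),
  so its value is (-1)^i * (-1)^(m-i) = (-1)^m = 1 for every i.
Step 3: All 133 terms equal 1, so Delta(-1) = 133 * (1) = 133
Step 4: |Delta(-1)| = 133

133


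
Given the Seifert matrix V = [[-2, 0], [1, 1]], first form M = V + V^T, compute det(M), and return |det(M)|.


Step 1: Form V + V^T where V = [[-2, 0], [1, 1]]
  V^T = [[-2, 1], [0, 1]]
  V + V^T = [[-4, 1], [1, 2]]
Step 2: det(V + V^T) = (-4)*2 - 1*1
  = -8 - 1 = -9
Step 3: Knot determinant = |det(V + V^T)| = |-9| = 9

9


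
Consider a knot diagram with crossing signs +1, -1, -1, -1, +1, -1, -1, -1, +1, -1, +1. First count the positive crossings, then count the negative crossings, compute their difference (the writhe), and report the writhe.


Step 1: Count positive crossings (+1).
Positive crossings: 4
Step 2: Count negative crossings (-1).
Negative crossings: 7
Step 3: Writhe = (positive) - (negative)
w = 4 - 7 = -3
Step 4: |w| = 3, and w is negative

-3


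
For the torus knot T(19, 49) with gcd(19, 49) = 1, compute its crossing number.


For a torus knot T(p, q) with gcd(p,q)=1,
the crossing number is min(p*(q-1), q*(p-1)).
p*(q-1) = 19*48 = 912
q*(p-1) = 49*18 = 882
min(912, 882) = 882

882


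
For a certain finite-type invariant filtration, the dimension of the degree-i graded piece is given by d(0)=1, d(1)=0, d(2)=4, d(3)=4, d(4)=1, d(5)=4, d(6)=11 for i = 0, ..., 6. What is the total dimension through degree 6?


Total dimension = d(0) + d(1) + ... + d(6)
= 1 + 0 + 4 + 4 + 1 + 4 + 11
= 25

25


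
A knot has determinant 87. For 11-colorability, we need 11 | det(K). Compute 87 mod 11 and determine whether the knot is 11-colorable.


Step 1: A knot is p-colorable if and only if p divides its determinant.
Step 2: Compute 87 mod 11.
87 = 7 * 11 + 10
Step 3: 87 mod 11 = 10
Step 4: The knot is 11-colorable: no

10


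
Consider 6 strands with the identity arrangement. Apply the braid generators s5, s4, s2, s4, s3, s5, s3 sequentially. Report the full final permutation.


Starting with identity [1, 2, 3, 4, 5, 6].
Apply generators in sequence:
  After s5: [1, 2, 3, 4, 6, 5]
  After s4: [1, 2, 3, 6, 4, 5]
  After s2: [1, 3, 2, 6, 4, 5]
  After s4: [1, 3, 2, 4, 6, 5]
  After s3: [1, 3, 4, 2, 6, 5]
  After s5: [1, 3, 4, 2, 5, 6]
  After s3: [1, 3, 2, 4, 5, 6]
Final permutation: [1, 3, 2, 4, 5, 6]

[1, 3, 2, 4, 5, 6]


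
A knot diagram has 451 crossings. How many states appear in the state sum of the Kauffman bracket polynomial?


Each crossing contributes 2 choices (A-smoothing or B-smoothing).
Total states = 2^451 = 5814709794364855124394590463104036274829130885498544482251921593445114304907183386609528405710108524486100172850129423468276813028917248

5814709794364855124394590463104036274829130885498544482251921593445114304907183386609528405710108524486100172850129423468276813028917248


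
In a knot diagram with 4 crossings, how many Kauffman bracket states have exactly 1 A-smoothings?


We choose which 1 of 4 crossings get A-smoothings.
C(4, 1) = 4! / (1! * 3!)
= 4

4


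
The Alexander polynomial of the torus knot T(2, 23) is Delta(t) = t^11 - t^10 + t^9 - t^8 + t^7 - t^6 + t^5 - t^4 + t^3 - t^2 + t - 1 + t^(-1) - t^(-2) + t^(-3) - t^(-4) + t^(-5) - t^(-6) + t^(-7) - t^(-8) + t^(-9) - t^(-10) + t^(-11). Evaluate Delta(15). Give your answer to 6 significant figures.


Substituting t = 15 into Delta(t) = t^11 - t^10 + t^9 - t^8 + t^7 - t^6 + t^5 - t^4 + t^3 - t^2 + t - 1 + t^(-1) - t^(-2) + t^(-3) - t^(-4) + t^(-5) - t^(-6) + t^(-7) - t^(-8) + t^(-9) - t^(-10) + t^(-11):
Term values: (8649755859375) + (-576650390625) + (38443359375) + (-2562890625) + (170859375) + (-11390625) + (759375) + (-50625) + (3375) + (-225) + (15) + (-1) + (0.0666667) + (-0.00444444) + (0.000296296) + (-1.97531e-05) + (1.31687e-06) + (-8.77915e-08) + (5.85277e-09) + (-3.90184e-10) + (2.60123e-11) + (-1.73415e-12) + (1.1561e-13)
Sum = 8.109146118e+12
Rounded to 6 significant figures: 8.10915e+12

8.10915e+12


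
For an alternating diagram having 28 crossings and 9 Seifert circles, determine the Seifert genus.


For alternating knots, g = (c - s + 1)/2.
= (28 - 9 + 1)/2
= 20/2 = 10

10


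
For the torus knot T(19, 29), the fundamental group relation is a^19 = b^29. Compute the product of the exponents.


The relation is a^19 = b^29.
Product of exponents = 19 * 29
= 551

551


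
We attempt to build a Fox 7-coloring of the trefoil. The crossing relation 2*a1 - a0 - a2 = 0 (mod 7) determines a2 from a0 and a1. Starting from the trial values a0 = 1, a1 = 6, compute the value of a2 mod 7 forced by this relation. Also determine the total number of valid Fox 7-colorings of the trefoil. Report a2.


Step 1: Apply the given crossing relation 2*a1 - a0 - a2 = 0 (mod 7).
  a2 = 2*a1 - a0 mod 7
  a2 = 2*6 - 1 mod 7
  a2 = 12 - 1 mod 7
  a2 = 11 mod 7 = 4
Step 2: The trefoil has determinant 3.
  Number of Fox p-colorings (p prime) is p^2 if p = 3, else p.
  Since 7 does not divide 3, only trivial (constant) colorings exist.
  (So the trial a0 = 1, a1 = 6 with a0 != a1 does NOT extend to a valid coloring of the whole trefoil: the other two crossing relations require 3*(a1 - a0) = 0 (mod 7), which fails.)
  Total colorings = 7
Step 3: a2 = 4, total Fox 7-colorings = 7

4


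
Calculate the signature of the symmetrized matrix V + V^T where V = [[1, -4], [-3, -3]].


Step 1: V + V^T = [[2, -7], [-7, -6]]
Step 2: trace = -4, det = -61
Step 3: Discriminant = (-4)^2 - 4*(-61) = 260
Step 4: Eigenvalues: 6.06226, -10.0623
Step 5: Signature = (# positive eigenvalues) - (# negative eigenvalues) = 0

0


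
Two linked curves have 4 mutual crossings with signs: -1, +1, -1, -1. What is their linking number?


Step 1: Count positive crossings: 1
Step 2: Count negative crossings: 3
Step 3: Sum of signs = 1 - 3 = -2
Step 4: Linking number = sum/2 = -2/2 = -1

-1


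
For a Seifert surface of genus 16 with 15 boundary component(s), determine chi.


chi = 2 - 2g - b
= 2 - 2*16 - 15
= 2 - 32 - 15 = -45

-45


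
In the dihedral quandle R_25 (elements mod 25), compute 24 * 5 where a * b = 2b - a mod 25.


24 * 5 = 2*5 - 24 mod 25
= 10 - 24 mod 25
= -14 mod 25 = 11

11


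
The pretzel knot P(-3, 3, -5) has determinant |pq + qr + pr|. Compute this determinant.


Step 1: Compute pq + qr + pr.
pq = (-3)*3 = -9
qr = 3*(-5) = -15
pr = (-3)*(-5) = 15
pq + qr + pr = -9 + (-15) + 15 = -9
Step 2: Take absolute value.
det(P(-3,3,-5)) = |-9| = 9

9


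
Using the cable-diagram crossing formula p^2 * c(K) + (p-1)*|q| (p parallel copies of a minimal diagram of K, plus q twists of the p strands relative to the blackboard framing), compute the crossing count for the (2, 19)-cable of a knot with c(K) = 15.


Step 1: Each of the c(K) crossings of the companion diagram becomes p*p = p^2 crossings among the p parallel strands, and each of the |q| twists s_1 s_2 ... s_(p-1) adds (p-1) crossings.
  Crossings = p^2 * c(K) + (p-1)*|q|
Step 2: = 2^2 * 15 + (2-1)*19
Step 3: = 4*15 + 1*19
Step 4: = 60 + 19 = 79

79


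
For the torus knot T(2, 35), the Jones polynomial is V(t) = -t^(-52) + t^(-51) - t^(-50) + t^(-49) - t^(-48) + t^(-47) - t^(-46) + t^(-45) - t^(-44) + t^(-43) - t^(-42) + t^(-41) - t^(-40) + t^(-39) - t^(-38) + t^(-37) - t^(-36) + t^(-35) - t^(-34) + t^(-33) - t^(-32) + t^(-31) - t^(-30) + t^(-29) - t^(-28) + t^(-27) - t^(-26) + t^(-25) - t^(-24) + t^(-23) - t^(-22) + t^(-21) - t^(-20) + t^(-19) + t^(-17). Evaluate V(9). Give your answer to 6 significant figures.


Substituting t = 9 into V(t) = -t^(-52) + t^(-51) - t^(-50) + t^(-49) - t^(-48) + t^(-47) - t^(-46) + t^(-45) - t^(-44) + t^(-43) - t^(-42) + t^(-41) - t^(-40) + t^(-39) - t^(-38) + t^(-37) - t^(-36) + t^(-35) - t^(-34) + t^(-33) - t^(-32) + t^(-31) - t^(-30) + t^(-29) - t^(-28) + t^(-27) - t^(-26) + t^(-25) - t^(-24) + t^(-23) - t^(-22) + t^(-21) - t^(-20) + t^(-19) + t^(-17):
  (-)t^(-52) = -2.39546e-50
  (+)t^(-51) = 2.15592e-49
  (-)t^(-50) = -1.94033e-48
  (+)t^(-49) = 1.74629e-47
  (-)t^(-48) = -1.57166e-46
  (+)t^(-47) = 1.4145e-45
  (-)t^(-46) = -1.27305e-44
  (+)t^(-45) = 1.14574e-43
  (-)t^(-44) = -1.03117e-42
  (+)t^(-43) = 9.28052e-42
  (-)t^(-42) = -8.35246e-41
  (+)t^(-41) = 7.51722e-40
  (-)t^(-40) = -6.7655e-39
  (+)t^(-39) = 6.08895e-38
  (-)t^(-38) = -5.48005e-37
  (+)t^(-37) = 4.93205e-36
  (-)t^(-36) = -4.43884e-35
  (+)t^(-35) = 3.99496e-34
  (-)t^(-34) = -3.59546e-33
  (+)t^(-33) = 3.23592e-32
  (-)t^(-32) = -2.91232e-31
  (+)t^(-31) = 2.62109e-30
  (-)t^(-30) = -2.35898e-29
  (+)t^(-29) = 2.12308e-28
  (-)t^(-28) = -1.91078e-27
  (+)t^(-27) = 1.7197e-26
  (-)t^(-26) = -1.54773e-25
  (+)t^(-25) = 1.39296e-24
  (-)t^(-24) = -1.25366e-23
  (+)t^(-23) = 1.12829e-22
  (-)t^(-22) = -1.01546e-21
  (+)t^(-21) = 9.13918e-21
  (-)t^(-20) = -8.22526e-20
  (+)t^(-19) = 7.40274e-19
  (+)t^(-17) = 5.99622e-17
Sum = (-2.39546e-50) + (2.15592e-49) + (-1.94033e-48) + (1.74629e-47) + (-1.57166e-46) + (1.4145e-45) + (-1.27305e-44) + (1.14574e-43) + (-1.03117e-42) + (9.28052e-42) + (-8.35246e-41) + (7.51722e-40) + (-6.7655e-39) + (6.08895e-38) + (-5.48005e-37) + (4.93205e-36) + (-4.43884e-35) + (3.99496e-34) + (-3.59546e-33) + (3.23592e-32) + (-2.91232e-31) + (2.62109e-30) + (-2.35898e-29) + (2.12308e-28) + (-1.91078e-27) + (1.7197e-26) + (-1.54773e-25) + (1.39296e-24) + (-1.25366e-23) + (1.12829e-22) + (-1.01546e-21) + (9.13918e-21) + (-8.22526e-20) + (7.40274e-19) + (5.99622e-17)
= 6.062841608e-17
Rounded to 6 significant figures: 6.06284e-17

6.06284e-17


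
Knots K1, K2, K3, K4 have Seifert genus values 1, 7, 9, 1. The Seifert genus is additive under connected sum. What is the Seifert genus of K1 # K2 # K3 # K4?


The Seifert genus is additive under connected sum.
Seifert genus(K1 # K2 # K3 # K4) = (1) + (7) + (9) + (1)
= 18

18


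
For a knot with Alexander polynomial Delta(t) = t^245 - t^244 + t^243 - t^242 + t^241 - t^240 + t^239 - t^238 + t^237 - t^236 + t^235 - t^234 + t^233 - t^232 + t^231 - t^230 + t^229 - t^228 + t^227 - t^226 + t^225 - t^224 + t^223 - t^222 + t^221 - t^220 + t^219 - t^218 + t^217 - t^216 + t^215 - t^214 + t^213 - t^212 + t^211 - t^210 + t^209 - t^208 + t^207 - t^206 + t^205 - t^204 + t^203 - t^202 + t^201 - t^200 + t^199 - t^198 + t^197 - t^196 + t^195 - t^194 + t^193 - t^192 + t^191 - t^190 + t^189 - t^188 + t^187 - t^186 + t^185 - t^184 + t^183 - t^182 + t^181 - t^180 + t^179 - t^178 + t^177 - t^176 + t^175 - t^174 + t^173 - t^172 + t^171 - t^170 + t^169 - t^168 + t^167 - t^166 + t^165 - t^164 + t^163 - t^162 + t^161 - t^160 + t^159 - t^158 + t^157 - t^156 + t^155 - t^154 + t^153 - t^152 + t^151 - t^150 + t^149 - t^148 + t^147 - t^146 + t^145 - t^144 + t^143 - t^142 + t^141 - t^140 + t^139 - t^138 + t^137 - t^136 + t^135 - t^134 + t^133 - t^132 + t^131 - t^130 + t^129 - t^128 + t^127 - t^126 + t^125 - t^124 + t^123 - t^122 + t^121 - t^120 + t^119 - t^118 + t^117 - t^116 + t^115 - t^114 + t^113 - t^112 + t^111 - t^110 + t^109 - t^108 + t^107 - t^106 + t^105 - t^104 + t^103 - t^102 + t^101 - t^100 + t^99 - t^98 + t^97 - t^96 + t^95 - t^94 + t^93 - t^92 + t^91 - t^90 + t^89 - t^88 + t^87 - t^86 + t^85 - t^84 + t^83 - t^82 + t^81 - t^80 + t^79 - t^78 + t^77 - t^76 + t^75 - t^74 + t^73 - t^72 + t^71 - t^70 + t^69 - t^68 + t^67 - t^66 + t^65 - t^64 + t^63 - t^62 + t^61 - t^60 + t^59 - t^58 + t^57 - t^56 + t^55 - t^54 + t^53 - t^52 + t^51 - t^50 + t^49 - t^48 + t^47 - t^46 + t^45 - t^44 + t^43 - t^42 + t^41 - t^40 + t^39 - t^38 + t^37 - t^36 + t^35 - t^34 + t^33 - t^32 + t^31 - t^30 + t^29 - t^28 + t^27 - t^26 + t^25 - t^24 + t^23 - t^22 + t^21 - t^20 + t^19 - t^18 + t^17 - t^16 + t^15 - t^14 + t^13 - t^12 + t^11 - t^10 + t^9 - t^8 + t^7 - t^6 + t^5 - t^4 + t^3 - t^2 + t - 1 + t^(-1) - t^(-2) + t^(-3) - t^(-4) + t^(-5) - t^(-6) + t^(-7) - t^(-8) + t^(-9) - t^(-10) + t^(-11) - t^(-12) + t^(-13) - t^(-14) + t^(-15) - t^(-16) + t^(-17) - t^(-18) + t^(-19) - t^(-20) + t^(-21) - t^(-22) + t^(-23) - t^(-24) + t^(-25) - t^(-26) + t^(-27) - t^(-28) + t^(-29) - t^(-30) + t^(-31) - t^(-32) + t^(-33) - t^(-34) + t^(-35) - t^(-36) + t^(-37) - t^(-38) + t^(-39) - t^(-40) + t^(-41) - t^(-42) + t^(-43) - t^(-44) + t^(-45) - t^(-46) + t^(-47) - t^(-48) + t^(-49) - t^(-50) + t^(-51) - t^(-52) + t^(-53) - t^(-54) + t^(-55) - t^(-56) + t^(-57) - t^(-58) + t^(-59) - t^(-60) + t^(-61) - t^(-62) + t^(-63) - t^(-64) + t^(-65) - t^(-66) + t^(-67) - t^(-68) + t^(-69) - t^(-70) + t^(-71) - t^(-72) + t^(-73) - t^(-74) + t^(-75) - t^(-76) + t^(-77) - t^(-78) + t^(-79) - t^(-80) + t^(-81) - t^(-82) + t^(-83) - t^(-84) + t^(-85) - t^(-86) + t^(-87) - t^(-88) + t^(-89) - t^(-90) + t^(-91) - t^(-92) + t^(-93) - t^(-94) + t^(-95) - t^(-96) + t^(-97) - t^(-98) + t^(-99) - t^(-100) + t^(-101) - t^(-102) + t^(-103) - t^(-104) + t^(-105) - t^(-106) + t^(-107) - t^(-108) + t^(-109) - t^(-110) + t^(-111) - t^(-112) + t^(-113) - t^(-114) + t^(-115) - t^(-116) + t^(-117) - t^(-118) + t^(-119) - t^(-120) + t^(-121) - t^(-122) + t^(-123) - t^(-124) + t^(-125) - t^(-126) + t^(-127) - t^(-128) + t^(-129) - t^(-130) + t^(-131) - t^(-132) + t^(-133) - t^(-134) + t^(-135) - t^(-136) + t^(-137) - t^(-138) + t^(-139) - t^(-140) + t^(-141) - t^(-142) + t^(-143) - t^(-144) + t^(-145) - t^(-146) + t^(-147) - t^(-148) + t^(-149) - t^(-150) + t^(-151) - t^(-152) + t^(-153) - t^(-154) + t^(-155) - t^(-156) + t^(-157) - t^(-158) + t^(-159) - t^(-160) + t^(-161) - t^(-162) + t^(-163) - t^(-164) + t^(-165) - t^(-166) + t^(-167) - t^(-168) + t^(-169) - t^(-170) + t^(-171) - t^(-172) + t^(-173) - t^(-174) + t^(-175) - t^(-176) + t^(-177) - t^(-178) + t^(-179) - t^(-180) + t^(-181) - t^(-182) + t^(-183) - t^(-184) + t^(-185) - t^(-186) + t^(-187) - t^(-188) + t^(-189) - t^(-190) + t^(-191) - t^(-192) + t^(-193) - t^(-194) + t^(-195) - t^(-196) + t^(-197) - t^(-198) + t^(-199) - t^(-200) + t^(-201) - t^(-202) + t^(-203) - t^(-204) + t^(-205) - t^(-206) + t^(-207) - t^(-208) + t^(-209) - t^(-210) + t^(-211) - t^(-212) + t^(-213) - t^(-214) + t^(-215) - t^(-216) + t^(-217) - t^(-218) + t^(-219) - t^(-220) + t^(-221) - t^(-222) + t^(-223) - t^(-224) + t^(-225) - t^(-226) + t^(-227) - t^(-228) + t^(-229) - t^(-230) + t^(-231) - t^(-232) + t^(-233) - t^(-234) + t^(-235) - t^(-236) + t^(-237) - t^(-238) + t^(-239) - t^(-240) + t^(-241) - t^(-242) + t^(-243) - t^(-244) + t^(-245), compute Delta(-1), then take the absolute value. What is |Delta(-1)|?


Step 1: The polynomial has 491 terms with alternating signs, exponents from 245 down to -245.
Step 2: Substitute t = -1. The i-th term has coefficient (-1)^i and exponent (m-i),
  so its value is (-1)^i * (-1)^(m-i) = (-1)^m = -1 for every i.
Step 3: All 491 terms equal -1, so Delta(-1) = 491 * (-1) = -491
Step 4: |Delta(-1)| = 491

491


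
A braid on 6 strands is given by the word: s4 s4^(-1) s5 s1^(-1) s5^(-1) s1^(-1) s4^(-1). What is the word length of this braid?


The word length counts the number of generators (including inverses).
Listing each generator: s4, s4^(-1), s5, s1^(-1), s5^(-1), s1^(-1), s4^(-1)
There are 7 generators in this braid word.

7


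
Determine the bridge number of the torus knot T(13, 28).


The bridge number of T(p,q) is min(p,q).
min(13, 28) = 13

13


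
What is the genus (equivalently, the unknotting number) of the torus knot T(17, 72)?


For a torus knot T(p,q), both the unknotting number and genus equal (p-1)(q-1)/2.
= (17-1)(72-1)/2
= 16*71/2
= 1136/2 = 568

568


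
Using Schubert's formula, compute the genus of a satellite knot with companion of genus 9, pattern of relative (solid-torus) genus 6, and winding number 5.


Schubert: g(satellite) = g_rel(pattern) + |winding| * g(companion),
where g_rel(pattern) is the genus of the pattern relative to the solid torus.
= 6 + 5 * 9
= 6 + 45 = 51

51


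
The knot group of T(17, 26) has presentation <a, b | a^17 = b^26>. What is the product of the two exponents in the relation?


The relation is a^17 = b^26.
Product of exponents = 17 * 26
= 442

442


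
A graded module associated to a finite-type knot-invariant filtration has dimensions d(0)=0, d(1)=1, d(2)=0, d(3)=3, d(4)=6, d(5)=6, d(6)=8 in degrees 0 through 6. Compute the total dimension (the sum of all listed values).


Total dimension = d(0) + d(1) + ... + d(6)
= 0 + 1 + 0 + 3 + 6 + 6 + 8
= 24

24


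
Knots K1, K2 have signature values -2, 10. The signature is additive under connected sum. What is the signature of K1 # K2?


The signature is additive under connected sum.
signature(K1 # K2) = (-2) + (10)
= 8

8


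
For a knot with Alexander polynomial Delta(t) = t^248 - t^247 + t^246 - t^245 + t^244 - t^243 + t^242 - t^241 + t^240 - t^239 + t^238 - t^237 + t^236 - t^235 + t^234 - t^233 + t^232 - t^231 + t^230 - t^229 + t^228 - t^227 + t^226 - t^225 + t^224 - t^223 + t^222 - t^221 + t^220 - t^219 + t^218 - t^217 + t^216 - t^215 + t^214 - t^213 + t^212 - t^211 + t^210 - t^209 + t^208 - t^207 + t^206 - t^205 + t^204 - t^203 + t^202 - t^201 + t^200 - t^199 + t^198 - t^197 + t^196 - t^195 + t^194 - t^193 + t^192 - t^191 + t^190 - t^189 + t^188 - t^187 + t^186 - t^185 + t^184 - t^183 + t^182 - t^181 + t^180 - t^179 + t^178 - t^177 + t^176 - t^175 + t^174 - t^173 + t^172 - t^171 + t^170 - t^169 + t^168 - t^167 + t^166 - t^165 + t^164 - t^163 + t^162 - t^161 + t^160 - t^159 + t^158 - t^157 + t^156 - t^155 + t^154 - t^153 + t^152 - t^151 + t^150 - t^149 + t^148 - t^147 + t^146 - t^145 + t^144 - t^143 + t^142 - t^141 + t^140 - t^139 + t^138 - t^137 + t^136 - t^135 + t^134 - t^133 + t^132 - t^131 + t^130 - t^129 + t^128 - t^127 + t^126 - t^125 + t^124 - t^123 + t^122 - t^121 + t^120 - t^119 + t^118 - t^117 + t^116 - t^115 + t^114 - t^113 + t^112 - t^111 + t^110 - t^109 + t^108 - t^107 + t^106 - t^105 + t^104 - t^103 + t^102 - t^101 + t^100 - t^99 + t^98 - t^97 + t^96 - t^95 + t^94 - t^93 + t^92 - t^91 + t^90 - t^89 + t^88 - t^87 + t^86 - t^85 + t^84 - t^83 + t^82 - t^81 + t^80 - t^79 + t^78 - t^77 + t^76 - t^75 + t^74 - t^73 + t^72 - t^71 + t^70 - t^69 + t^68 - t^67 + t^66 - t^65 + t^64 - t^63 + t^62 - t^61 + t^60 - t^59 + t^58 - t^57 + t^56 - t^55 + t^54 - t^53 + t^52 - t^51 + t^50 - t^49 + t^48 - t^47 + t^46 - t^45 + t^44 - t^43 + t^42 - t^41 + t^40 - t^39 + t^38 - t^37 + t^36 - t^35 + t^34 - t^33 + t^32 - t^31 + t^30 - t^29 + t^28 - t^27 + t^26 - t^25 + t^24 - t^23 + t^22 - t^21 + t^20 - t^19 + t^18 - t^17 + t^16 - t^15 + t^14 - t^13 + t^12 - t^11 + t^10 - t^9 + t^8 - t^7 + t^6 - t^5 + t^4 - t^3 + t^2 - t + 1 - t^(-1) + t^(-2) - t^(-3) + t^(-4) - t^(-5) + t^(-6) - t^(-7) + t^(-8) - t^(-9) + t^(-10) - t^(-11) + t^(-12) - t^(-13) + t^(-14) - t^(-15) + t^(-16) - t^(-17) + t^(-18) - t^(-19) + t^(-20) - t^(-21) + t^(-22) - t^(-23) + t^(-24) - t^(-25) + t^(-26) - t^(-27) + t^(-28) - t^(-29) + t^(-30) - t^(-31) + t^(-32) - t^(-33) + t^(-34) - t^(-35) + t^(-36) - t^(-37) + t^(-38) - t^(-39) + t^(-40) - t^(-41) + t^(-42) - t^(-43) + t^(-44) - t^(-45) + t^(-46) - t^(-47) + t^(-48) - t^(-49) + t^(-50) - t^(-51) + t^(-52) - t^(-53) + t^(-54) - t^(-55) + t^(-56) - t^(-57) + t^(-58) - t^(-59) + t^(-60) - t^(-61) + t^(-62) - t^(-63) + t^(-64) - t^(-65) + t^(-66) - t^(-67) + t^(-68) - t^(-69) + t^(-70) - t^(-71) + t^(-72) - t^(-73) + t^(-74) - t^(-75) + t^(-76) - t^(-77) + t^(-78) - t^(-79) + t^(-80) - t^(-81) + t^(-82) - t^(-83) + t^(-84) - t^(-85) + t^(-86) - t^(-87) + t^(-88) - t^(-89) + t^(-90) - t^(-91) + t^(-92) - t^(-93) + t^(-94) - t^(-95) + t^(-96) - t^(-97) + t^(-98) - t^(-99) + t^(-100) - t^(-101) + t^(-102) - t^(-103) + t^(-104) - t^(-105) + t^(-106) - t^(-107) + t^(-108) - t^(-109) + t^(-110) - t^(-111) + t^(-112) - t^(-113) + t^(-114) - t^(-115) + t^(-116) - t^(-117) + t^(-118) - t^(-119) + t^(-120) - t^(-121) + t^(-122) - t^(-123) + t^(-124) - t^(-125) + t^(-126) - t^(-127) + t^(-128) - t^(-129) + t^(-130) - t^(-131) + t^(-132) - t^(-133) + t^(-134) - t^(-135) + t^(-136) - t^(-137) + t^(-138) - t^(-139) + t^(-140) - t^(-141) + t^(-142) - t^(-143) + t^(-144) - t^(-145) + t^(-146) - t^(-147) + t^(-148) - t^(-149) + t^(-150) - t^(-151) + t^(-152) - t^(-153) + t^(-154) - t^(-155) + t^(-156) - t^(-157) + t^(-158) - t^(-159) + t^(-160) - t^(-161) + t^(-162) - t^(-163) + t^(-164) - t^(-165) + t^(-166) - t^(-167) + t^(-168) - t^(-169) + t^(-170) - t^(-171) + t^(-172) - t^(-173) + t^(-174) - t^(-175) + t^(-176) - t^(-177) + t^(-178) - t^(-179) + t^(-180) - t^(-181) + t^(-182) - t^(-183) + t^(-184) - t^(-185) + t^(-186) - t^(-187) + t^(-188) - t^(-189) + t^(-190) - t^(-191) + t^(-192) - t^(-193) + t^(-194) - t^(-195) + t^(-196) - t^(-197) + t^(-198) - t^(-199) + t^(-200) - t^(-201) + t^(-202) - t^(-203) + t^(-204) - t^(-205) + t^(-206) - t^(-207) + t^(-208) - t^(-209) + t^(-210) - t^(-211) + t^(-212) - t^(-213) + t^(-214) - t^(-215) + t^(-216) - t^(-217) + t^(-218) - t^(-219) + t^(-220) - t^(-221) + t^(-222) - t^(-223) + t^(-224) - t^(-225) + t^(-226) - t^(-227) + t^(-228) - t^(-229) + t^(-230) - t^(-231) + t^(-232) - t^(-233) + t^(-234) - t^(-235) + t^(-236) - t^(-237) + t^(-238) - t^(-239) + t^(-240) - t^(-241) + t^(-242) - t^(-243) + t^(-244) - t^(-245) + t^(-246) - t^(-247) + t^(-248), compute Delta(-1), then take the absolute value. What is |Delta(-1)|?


Step 1: The polynomial has 497 terms with alternating signs, exponents from 248 down to -248.
Step 2: Substitute t = -1. The i-th term has coefficient (-1)^i and exponent (m-i),
  so its value is (-1)^i * (-1)^(m-i) = (-1)^m = 1 for every i.
Step 3: All 497 terms equal 1, so Delta(-1) = 497 * (1) = 497
Step 4: |Delta(-1)| = 497

497


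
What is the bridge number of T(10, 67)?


The bridge number of T(p,q) is min(p,q).
min(10, 67) = 10

10


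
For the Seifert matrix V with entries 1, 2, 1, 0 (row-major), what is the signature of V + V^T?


Step 1: V + V^T = [[2, 3], [3, 0]]
Step 2: trace = 2, det = -9
Step 3: Discriminant = 2^2 - 4*(-9) = 40
Step 4: Eigenvalues: 4.16228, -2.16228
Step 5: Signature = (# positive eigenvalues) - (# negative eigenvalues) = 0

0


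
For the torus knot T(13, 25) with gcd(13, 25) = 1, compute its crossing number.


For a torus knot T(p, q) with gcd(p,q)=1,
the crossing number is min(p*(q-1), q*(p-1)).
p*(q-1) = 13*24 = 312
q*(p-1) = 25*12 = 300
min(312, 300) = 300

300


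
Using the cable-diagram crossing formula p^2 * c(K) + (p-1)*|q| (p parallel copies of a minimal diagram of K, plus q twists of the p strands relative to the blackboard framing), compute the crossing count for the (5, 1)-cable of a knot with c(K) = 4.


Step 1: Each of the c(K) crossings of the companion diagram becomes p*p = p^2 crossings among the p parallel strands, and each of the |q| twists s_1 s_2 ... s_(p-1) adds (p-1) crossings.
  Crossings = p^2 * c(K) + (p-1)*|q|
Step 2: = 5^2 * 4 + (5-1)*1
Step 3: = 25*4 + 4*1
Step 4: = 100 + 4 = 104

104


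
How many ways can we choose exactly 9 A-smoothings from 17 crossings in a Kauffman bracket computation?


We choose which 9 of 17 crossings get A-smoothings.
C(17, 9) = 17! / (9! * 8!)
= 24310

24310


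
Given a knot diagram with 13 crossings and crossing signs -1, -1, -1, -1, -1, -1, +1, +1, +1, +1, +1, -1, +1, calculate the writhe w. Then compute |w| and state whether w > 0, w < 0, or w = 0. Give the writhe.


Step 1: Count positive crossings (+1).
Positive crossings: 6
Step 2: Count negative crossings (-1).
Negative crossings: 7
Step 3: Writhe = (positive) - (negative)
w = 6 - 7 = -1
Step 4: |w| = 1, and w is negative

-1


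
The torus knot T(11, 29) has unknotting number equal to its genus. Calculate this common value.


For a torus knot T(p,q), both the unknotting number and genus equal (p-1)(q-1)/2.
= (11-1)(29-1)/2
= 10*28/2
= 280/2 = 140

140


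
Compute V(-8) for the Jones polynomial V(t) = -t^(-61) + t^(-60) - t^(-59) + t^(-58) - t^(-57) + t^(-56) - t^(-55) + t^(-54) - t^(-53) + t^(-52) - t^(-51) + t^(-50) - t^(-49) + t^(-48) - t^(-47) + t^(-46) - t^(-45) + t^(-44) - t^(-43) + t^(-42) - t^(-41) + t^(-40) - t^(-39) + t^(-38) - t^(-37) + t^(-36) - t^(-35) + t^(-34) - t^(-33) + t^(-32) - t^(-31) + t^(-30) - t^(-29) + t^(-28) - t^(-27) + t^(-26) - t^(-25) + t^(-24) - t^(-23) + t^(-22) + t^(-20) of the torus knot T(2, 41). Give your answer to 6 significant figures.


Substituting t = -8 into V(t) = -t^(-61) + t^(-60) - t^(-59) + t^(-58) - t^(-57) + t^(-56) - t^(-55) + t^(-54) - t^(-53) + t^(-52) - t^(-51) + t^(-50) - t^(-49) + t^(-48) - t^(-47) + t^(-46) - t^(-45) + t^(-44) - t^(-43) + t^(-42) - t^(-41) + t^(-40) - t^(-39) + t^(-38) - t^(-37) + t^(-36) - t^(-35) + t^(-34) - t^(-33) + t^(-32) - t^(-31) + t^(-30) - t^(-29) + t^(-28) - t^(-27) + t^(-26) - t^(-25) + t^(-24) - t^(-23) + t^(-22) + t^(-20):
  (-)t^(-61) = 8.15663e-56
  (+)t^(-60) = 6.5253e-55
  (-)t^(-59) = 5.22024e-54
  (+)t^(-58) = 4.17619e-53
  (-)t^(-57) = 3.34096e-52
  (+)t^(-56) = 2.67276e-51
  (-)t^(-55) = 2.13821e-50
  (+)t^(-54) = 1.71057e-49
  (-)t^(-53) = 1.36846e-48
  (+)t^(-52) = 1.09476e-47
  (-)t^(-51) = 8.75812e-47
  (+)t^(-50) = 7.00649e-46
  (-)t^(-49) = 5.60519e-45
  (+)t^(-48) = 4.48416e-44
  (-)t^(-47) = 3.58732e-43
  (+)t^(-46) = 2.86986e-42
  (-)t^(-45) = 2.29589e-41
  (+)t^(-44) = 1.83671e-40
  (-)t^(-43) = 1.46937e-39
  (+)t^(-42) = 1.17549e-38
  (-)t^(-41) = 9.40395e-38
  (+)t^(-40) = 7.52316e-37
  (-)t^(-39) = 6.01853e-36
  (+)t^(-38) = 4.81482e-35
  (-)t^(-37) = 3.85186e-34
  (+)t^(-36) = 3.08149e-33
  (-)t^(-35) = 2.46519e-32
  (+)t^(-34) = 1.97215e-31
  (-)t^(-33) = 1.57772e-30
  (+)t^(-32) = 1.26218e-29
  (-)t^(-31) = 1.00974e-28
  (+)t^(-30) = 8.07794e-28
  (-)t^(-29) = 6.46235e-27
  (+)t^(-28) = 5.16988e-26
  (-)t^(-27) = 4.1359e-25
  (+)t^(-26) = 3.30872e-24
  (-)t^(-25) = 2.64698e-23
  (+)t^(-24) = 2.11758e-22
  (-)t^(-23) = 1.69407e-21
  (+)t^(-22) = 1.35525e-20
  (+)t^(-20) = 8.67362e-19
Sum = (8.15663e-56) + (6.5253e-55) + (5.22024e-54) + (4.17619e-53) + (3.34096e-52) + (2.67276e-51) + (2.13821e-50) + (1.71057e-49) + (1.36846e-48) + (1.09476e-47) + (8.75812e-47) + (7.00649e-46) + (5.60519e-45) + (4.48416e-44) + (3.58732e-43) + (2.86986e-42) + (2.29589e-41) + (1.83671e-40) + (1.46937e-39) + (1.17549e-38) + (9.40395e-38) + (7.52316e-37) + (6.01853e-36) + (4.81482e-35) + (3.85186e-34) + (3.08149e-33) + (2.46519e-32) + (1.97215e-31) + (1.57772e-30) + (1.26218e-29) + (1.00974e-28) + (8.07794e-28) + (6.46235e-27) + (5.16988e-26) + (4.1359e-25) + (3.30872e-24) + (2.64698e-23) + (2.11758e-22) + (1.69407e-21) + (1.35525e-20) + (8.67362e-19)
= 8.828503405e-19
Rounded to 6 significant figures: 8.8285e-19

8.8285e-19


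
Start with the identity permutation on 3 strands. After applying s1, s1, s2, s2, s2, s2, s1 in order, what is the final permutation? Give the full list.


Starting with identity [1, 2, 3].
Apply generators in sequence:
  After s1: [2, 1, 3]
  After s1: [1, 2, 3]
  After s2: [1, 3, 2]
  After s2: [1, 2, 3]
  After s2: [1, 3, 2]
  After s2: [1, 2, 3]
  After s1: [2, 1, 3]
Final permutation: [2, 1, 3]

[2, 1, 3]


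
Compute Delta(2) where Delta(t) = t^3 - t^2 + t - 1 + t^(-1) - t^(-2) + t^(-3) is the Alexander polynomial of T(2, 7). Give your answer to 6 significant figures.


Substituting t = 2 into Delta(t) = t^3 - t^2 + t - 1 + t^(-1) - t^(-2) + t^(-3):
Term values: (8) + (-4) + (2) + (-1) + (0.5) + (-0.25) + (0.125)
Sum = 5.375
Rounded to 6 significant figures: 5.375

5.375


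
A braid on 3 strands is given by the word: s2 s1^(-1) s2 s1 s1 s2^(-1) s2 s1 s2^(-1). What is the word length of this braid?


The word length counts the number of generators (including inverses).
Listing each generator: s2, s1^(-1), s2, s1, s1, s2^(-1), s2, s1, s2^(-1)
There are 9 generators in this braid word.

9


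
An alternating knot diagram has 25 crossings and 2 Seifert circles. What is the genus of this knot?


For alternating knots, g = (c - s + 1)/2.
= (25 - 2 + 1)/2
= 24/2 = 12

12


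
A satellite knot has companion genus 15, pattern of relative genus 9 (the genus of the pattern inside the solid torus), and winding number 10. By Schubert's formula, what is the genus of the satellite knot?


Schubert: g(satellite) = g_rel(pattern) + |winding| * g(companion),
where g_rel(pattern) is the genus of the pattern relative to the solid torus.
= 9 + 10 * 15
= 9 + 150 = 159

159


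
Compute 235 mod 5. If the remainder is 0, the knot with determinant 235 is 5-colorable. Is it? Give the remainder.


Step 1: A knot is p-colorable if and only if p divides its determinant.
Step 2: Compute 235 mod 5.
235 = 47 * 5 + 0
Step 3: 235 mod 5 = 0
Step 4: The knot is 5-colorable: yes

0


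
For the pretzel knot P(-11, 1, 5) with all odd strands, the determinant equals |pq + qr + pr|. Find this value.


Step 1: Compute pq + qr + pr.
pq = (-11)*1 = -11
qr = 1*5 = 5
pr = (-11)*5 = -55
pq + qr + pr = -11 + 5 + (-55) = -61
Step 2: Take absolute value.
det(P(-11,1,5)) = |-61| = 61

61


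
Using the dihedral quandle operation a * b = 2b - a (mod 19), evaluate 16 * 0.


16 * 0 = 2*0 - 16 mod 19
= 0 - 16 mod 19
= -16 mod 19 = 3

3


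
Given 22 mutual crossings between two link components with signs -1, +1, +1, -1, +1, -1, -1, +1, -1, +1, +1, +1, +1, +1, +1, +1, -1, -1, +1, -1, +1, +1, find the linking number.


Step 1: Count positive crossings: 14
Step 2: Count negative crossings: 8
Step 3: Sum of signs = 14 - 8 = 6
Step 4: Linking number = sum/2 = 6/2 = 3

3


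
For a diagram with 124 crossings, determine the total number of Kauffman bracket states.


Each crossing contributes 2 choices (A-smoothing or B-smoothing).
Total states = 2^124 = 21267647932558653966460912964485513216

21267647932558653966460912964485513216


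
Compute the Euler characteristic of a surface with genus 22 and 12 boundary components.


chi = 2 - 2g - b
= 2 - 2*22 - 12
= 2 - 44 - 12 = -54

-54


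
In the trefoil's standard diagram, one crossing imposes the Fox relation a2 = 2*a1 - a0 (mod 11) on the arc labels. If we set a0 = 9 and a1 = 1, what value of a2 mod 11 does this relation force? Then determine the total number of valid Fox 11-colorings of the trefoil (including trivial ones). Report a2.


Step 1: Apply the given crossing relation 2*a1 - a0 - a2 = 0 (mod 11).
  a2 = 2*a1 - a0 mod 11
  a2 = 2*1 - 9 mod 11
  a2 = 2 - 9 mod 11
  a2 = -7 mod 11 = 4
Step 2: The trefoil has determinant 3.
  Number of Fox p-colorings (p prime) is p^2 if p = 3, else p.
  Since 11 does not divide 3, only trivial (constant) colorings exist.
  (So the trial a0 = 9, a1 = 1 with a0 != a1 does NOT extend to a valid coloring of the whole trefoil: the other two crossing relations require 3*(a1 - a0) = 0 (mod 11), which fails.)
  Total colorings = 11
Step 3: a2 = 4, total Fox 11-colorings = 11

4


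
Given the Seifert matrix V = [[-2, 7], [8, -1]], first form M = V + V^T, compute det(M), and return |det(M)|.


Step 1: Form V + V^T where V = [[-2, 7], [8, -1]]
  V^T = [[-2, 8], [7, -1]]
  V + V^T = [[-4, 15], [15, -2]]
Step 2: det(V + V^T) = (-4)*(-2) - 15*15
  = 8 - 225 = -217
Step 3: Knot determinant = |det(V + V^T)| = |-217| = 217

217


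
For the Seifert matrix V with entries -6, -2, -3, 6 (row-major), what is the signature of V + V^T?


Step 1: V + V^T = [[-12, -5], [-5, 12]]
Step 2: trace = 0, det = -169
Step 3: Discriminant = 0^2 - 4*(-169) = 676
Step 4: Eigenvalues: 13, -13
Step 5: Signature = (# positive eigenvalues) - (# negative eigenvalues) = 0

0


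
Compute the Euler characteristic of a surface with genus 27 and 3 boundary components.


chi = 2 - 2g - b
= 2 - 2*27 - 3
= 2 - 54 - 3 = -55

-55


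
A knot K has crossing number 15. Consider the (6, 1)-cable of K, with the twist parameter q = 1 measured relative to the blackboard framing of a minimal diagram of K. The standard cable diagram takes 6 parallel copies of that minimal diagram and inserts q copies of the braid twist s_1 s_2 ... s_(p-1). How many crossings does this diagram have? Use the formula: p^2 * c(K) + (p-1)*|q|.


Step 1: Each of the c(K) crossings of the companion diagram becomes p*p = p^2 crossings among the p parallel strands, and each of the |q| twists s_1 s_2 ... s_(p-1) adds (p-1) crossings.
  Crossings = p^2 * c(K) + (p-1)*|q|
Step 2: = 6^2 * 15 + (6-1)*1
Step 3: = 36*15 + 5*1
Step 4: = 540 + 5 = 545

545


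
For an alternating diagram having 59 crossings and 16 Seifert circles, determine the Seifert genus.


For alternating knots, g = (c - s + 1)/2.
= (59 - 16 + 1)/2
= 44/2 = 22

22


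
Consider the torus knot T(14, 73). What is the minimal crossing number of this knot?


For a torus knot T(p, q) with gcd(p,q)=1,
the crossing number is min(p*(q-1), q*(p-1)).
p*(q-1) = 14*72 = 1008
q*(p-1) = 73*13 = 949
min(1008, 949) = 949

949


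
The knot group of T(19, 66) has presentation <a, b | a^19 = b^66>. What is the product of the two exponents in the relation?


The relation is a^19 = b^66.
Product of exponents = 19 * 66
= 1254

1254


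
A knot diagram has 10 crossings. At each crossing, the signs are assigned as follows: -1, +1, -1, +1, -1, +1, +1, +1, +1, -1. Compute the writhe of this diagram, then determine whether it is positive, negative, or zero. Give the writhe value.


Step 1: Count positive crossings (+1).
Positive crossings: 6
Step 2: Count negative crossings (-1).
Negative crossings: 4
Step 3: Writhe = (positive) - (negative)
w = 6 - 4 = 2
Step 4: |w| = 2, and w is positive

2


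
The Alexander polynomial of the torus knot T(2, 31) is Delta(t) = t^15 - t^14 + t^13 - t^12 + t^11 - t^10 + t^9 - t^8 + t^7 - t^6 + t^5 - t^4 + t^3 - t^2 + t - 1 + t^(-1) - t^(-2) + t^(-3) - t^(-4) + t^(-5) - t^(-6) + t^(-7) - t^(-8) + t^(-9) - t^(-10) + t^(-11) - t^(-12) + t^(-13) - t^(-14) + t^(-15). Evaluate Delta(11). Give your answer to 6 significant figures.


Substituting t = 11 into Delta(t) = t^15 - t^14 + t^13 - t^12 + t^11 - t^10 + t^9 - t^8 + t^7 - t^6 + t^5 - t^4 + t^3 - t^2 + t - 1 + t^(-1) - t^(-2) + t^(-3) - t^(-4) + t^(-5) - t^(-6) + t^(-7) - t^(-8) + t^(-9) - t^(-10) + t^(-11) - t^(-12) + t^(-13) - t^(-14) + t^(-15):
Term values: (4177248169415651) + (-379749833583241) + (34522712143931) + (-3138428376721) + (285311670611) + (-25937424601) + (2357947691) + (-214358881) + (19487171) + (-1771561) + (161051) + (-14641) + (1331) + (-121) + (11) + (-1) + (0.0909091) + (-0.00826446) + (0.000751315) + (-6.83013e-05) + (6.20921e-06) + (-5.64474e-07) + (5.13158e-08) + (-4.66507e-09) + (4.24098e-10) + (-3.85543e-11) + (3.50494e-12) + (-3.18631e-13) + (2.89664e-14) + (-2.63331e-15) + (2.39392e-16)
Sum = 3.829144155e+15
Rounded to 6 significant figures: 3.82914e+15

3.82914e+15


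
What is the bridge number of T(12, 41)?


The bridge number of T(p,q) is min(p,q).
min(12, 41) = 12

12


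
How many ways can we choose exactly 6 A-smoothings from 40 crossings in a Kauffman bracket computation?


We choose which 6 of 40 crossings get A-smoothings.
C(40, 6) = 40! / (6! * 34!)
= 3838380

3838380


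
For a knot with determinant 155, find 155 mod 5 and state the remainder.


Step 1: A knot is p-colorable if and only if p divides its determinant.
Step 2: Compute 155 mod 5.
155 = 31 * 5 + 0
Step 3: 155 mod 5 = 0
Step 4: The knot is 5-colorable: yes

0


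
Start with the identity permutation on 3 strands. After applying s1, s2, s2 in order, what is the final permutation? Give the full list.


Starting with identity [1, 2, 3].
Apply generators in sequence:
  After s1: [2, 1, 3]
  After s2: [2, 3, 1]
  After s2: [2, 1, 3]
Final permutation: [2, 1, 3]

[2, 1, 3]


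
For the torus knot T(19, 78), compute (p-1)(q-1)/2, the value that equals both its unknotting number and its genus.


For a torus knot T(p,q), both the unknotting number and genus equal (p-1)(q-1)/2.
= (19-1)(78-1)/2
= 18*77/2
= 1386/2 = 693

693


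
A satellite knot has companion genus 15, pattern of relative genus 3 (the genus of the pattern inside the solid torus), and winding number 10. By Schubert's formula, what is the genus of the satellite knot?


Schubert: g(satellite) = g_rel(pattern) + |winding| * g(companion),
where g_rel(pattern) is the genus of the pattern relative to the solid torus.
= 3 + 10 * 15
= 3 + 150 = 153

153


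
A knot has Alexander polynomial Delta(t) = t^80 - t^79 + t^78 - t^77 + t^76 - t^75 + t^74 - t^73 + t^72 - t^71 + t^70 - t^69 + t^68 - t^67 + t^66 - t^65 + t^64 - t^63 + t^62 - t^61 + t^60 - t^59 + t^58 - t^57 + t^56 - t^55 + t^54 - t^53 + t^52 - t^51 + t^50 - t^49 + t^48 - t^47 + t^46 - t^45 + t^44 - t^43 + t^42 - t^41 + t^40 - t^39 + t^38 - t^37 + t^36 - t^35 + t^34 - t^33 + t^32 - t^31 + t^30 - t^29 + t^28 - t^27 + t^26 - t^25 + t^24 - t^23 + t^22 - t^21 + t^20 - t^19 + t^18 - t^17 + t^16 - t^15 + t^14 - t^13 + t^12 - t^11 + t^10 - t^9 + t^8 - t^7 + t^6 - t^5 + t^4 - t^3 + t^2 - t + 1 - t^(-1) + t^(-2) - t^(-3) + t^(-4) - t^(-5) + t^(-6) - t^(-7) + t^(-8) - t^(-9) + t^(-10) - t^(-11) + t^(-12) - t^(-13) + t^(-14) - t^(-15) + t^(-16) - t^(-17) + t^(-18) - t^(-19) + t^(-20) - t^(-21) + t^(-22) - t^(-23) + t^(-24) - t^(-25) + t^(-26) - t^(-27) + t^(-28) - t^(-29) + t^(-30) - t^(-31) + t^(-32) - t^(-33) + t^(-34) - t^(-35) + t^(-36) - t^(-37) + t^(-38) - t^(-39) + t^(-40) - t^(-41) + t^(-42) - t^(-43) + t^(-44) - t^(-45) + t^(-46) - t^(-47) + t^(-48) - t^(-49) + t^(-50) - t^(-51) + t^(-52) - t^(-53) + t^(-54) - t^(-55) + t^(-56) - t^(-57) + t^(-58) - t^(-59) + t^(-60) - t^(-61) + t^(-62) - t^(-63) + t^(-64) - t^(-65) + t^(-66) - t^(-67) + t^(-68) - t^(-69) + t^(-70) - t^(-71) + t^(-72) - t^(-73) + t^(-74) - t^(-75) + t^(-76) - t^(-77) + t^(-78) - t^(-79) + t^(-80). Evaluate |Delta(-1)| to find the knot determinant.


Step 1: The polynomial has 161 terms with alternating signs, exponents from 80 down to -80.
Step 2: Substitute t = -1. The i-th term has coefficient (-1)^i and exponent (m-i),
  so its value is (-1)^i * (-1)^(m-i) = (-1)^m = 1 for every i.
Step 3: All 161 terms equal 1, so Delta(-1) = 161 * (1) = 161
Step 4: |Delta(-1)| = 161

161


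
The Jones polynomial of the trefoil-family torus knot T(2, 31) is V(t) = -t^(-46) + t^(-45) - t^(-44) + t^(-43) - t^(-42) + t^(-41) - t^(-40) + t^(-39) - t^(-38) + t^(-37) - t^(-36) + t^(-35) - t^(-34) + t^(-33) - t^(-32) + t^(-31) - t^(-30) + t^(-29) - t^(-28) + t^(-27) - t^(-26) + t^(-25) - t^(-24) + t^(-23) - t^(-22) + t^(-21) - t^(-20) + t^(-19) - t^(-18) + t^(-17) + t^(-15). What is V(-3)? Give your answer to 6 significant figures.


Substituting t = -3 into V(t) = -t^(-46) + t^(-45) - t^(-44) + t^(-43) - t^(-42) + t^(-41) - t^(-40) + t^(-39) - t^(-38) + t^(-37) - t^(-36) + t^(-35) - t^(-34) + t^(-33) - t^(-32) + t^(-31) - t^(-30) + t^(-29) - t^(-28) + t^(-27) - t^(-26) + t^(-25) - t^(-24) + t^(-23) - t^(-22) + t^(-21) - t^(-20) + t^(-19) - t^(-18) + t^(-17) + t^(-15):
  (-)t^(-46) = -1.12829e-22
  (+)t^(-45) = -3.38488e-22
  (-)t^(-44) = -1.01546e-21
  (+)t^(-43) = -3.04639e-21
  (-)t^(-42) = -9.13918e-21
  (+)t^(-41) = -2.74175e-20
  (-)t^(-40) = -8.22526e-20
  (+)t^(-39) = -2.46758e-19
  (-)t^(-38) = -7.40274e-19
  (+)t^(-37) = -2.22082e-18
  (-)t^(-36) = -6.66246e-18
  (+)t^(-35) = -1.99874e-17
  (-)t^(-34) = -5.99622e-17
  (+)t^(-33) = -1.79887e-16
  (-)t^(-32) = -5.3966e-16
  (+)t^(-31) = -1.61898e-15
  (-)t^(-30) = -4.85694e-15
  (+)t^(-29) = -1.45708e-14
  (-)t^(-28) = -4.37124e-14
  (+)t^(-27) = -1.31137e-13
  (-)t^(-26) = -3.93412e-13
  (+)t^(-25) = -1.18024e-12
  (-)t^(-24) = -3.54071e-12
  (+)t^(-23) = -1.06221e-11
  (-)t^(-22) = -3.18664e-11
  (+)t^(-21) = -9.55991e-11
  (-)t^(-20) = -2.86797e-10
  (+)t^(-19) = -8.60392e-10
  (-)t^(-18) = -2.58117e-09
  (+)t^(-17) = -7.74352e-09
  (+)t^(-15) = -6.96917e-08
Sum = (-1.12829e-22) + (-3.38488e-22) + (-1.01546e-21) + (-3.04639e-21) + (-9.13918e-21) + (-2.74175e-20) + (-8.22526e-20) + (-2.46758e-19) + (-7.40274e-19) + (-2.22082e-18) + (-6.66246e-18) + (-1.99874e-17) + (-5.99622e-17) + (-1.79887e-16) + (-5.3966e-16) + (-1.61898e-15) + (-4.85694e-15) + (-1.45708e-14) + (-4.37124e-14) + (-1.31137e-13) + (-3.93412e-13) + (-1.18024e-12) + (-3.54071e-12) + (-1.06221e-11) + (-3.18664e-11) + (-9.55991e-11) + (-2.86797e-10) + (-8.60392e-10) + (-2.58117e-09) + (-7.74352e-09) + (-6.96917e-08)
= -8.130700594e-08
Rounded to 6 significant figures: -8.1307e-08

-8.1307e-08
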